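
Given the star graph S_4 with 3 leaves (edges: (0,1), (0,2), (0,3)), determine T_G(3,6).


A star on 4 vertices is a tree with 3 edges.
T(x,y) = x^(3) for any tree.
T(3,6) = 3^3 = 27.

27


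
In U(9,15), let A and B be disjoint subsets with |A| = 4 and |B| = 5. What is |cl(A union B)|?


|A union B| = 4 + 5 = 9 (disjoint).
In U(9,15), cl(S) = S if |S| < 9, else cl(S) = E.
Since 9 >= 9, cl(A union B) = E.
|cl(A union B)| = 15.

15


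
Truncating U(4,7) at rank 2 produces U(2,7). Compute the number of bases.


Truncating U(4,7) to rank 2 gives U(2,7).
Bases of U(2,7) are all 2-element subsets of 7 elements.
Number of bases = C(7,2) = (7 * 6) / (1 * 2) = 21.

21


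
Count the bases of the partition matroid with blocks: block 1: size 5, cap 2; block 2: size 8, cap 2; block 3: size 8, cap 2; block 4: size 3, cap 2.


A basis picks exactly ci elements from block i.
Number of bases = product of C(|Si|, ci).
= C(5,2) * C(8,2) * C(8,2) * C(3,2)
= 10 * 28 * 28 * 3
= 23520.

23520


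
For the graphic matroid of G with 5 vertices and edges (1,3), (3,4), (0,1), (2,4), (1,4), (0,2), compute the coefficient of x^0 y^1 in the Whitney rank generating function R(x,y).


R(x,y) = sum over A in 2^E of x^(r(E)-r(A)) * y^(|A|-r(A)).
G has 5 vertices, 6 edges. r(E) = 4.
Enumerate all 2^6 = 64 subsets.
Count subsets with r(E)-r(A)=0 and |A|-r(A)=1: 6.

6


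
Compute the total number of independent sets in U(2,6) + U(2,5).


For a direct sum, |I(M1+M2)| = |I(M1)| * |I(M2)|.
|I(U(2,6))| = sum C(6,k) for k=0..2 = 22.
|I(U(2,5))| = sum C(5,k) for k=0..2 = 16.
Total = 22 * 16 = 352.

352


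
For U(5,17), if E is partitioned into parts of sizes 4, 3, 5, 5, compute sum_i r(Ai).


r(Ai) = min(|Ai|, 5) for each part.
Sum = min(4,5) + min(3,5) + min(5,5) + min(5,5)
    = 4 + 3 + 5 + 5
    = 17.

17


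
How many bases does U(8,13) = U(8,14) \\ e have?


Deleting e from U(8,14) gives U(8,13) since n > r.
Bases of U(8,13) = C(13,8) = 1287.

1287


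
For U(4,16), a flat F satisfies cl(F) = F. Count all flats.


Flats of U(4,16): every subset of size < 4 is a flat, plus E itself.
Count = C(16,0) + C(16,1) + C(16,2) + C(16,3) + 1
     = 1 + 16 + 120 + 560 + 1
     = 698.

698


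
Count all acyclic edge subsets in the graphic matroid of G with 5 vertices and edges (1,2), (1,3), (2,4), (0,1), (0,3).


An independent set in a graphic matroid is an acyclic edge subset.
G has 5 vertices and 5 edges.
Enumerate all 2^5 = 32 subsets, checking for acyclicity.
Total independent sets = 28.

28


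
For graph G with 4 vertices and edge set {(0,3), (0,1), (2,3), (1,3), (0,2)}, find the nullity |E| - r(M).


Cycle rank (nullity) = |E| - r(M) = |E| - (|V| - c).
|E| = 5, |V| = 4, c = 1.
Nullity = 5 - (4 - 1) = 5 - 3 = 2.

2


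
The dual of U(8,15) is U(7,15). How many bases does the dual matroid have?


The dual of U(r,n) is U(n-r, n) = U(7,15).
Bases of U(7,15) are all (7)-element subsets.
|B(M*)| = (15 choose 7) = 6435.

6435


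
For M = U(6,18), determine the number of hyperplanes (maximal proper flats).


Hyperplanes of U(6,18) are flats of rank 5.
In a uniform matroid, these are exactly the (5)-element subsets.
Count = C(18,5) = 8568.

8568


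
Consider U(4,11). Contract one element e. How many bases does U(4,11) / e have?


Contracting e from U(4,11) gives U(3,10).
Bases of U(3,10) = (10 choose 3) = 120.

120


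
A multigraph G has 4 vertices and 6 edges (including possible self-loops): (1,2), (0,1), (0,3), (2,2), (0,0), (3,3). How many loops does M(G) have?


In a graphic matroid, a loop is a self-loop edge (u,u) with rank 0.
Examining all 6 edges for self-loops...
Self-loops found: (2,2), (0,0), (3,3)
Number of loops = 3.

3


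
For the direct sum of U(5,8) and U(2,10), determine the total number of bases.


Bases of a direct sum M1 + M2: |B| = |B(M1)| * |B(M2)|.
|B(U(5,8))| = C(8,5) = 56.
|B(U(2,10))| = C(10,2) = 45.
Total bases = 56 * 45 = 2520.

2520


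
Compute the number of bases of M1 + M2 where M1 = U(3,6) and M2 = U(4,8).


Bases of a direct sum M1 + M2: |B| = |B(M1)| * |B(M2)|.
|B(U(3,6))| = C(6,3) = 20.
|B(U(4,8))| = C(8,4) = 70.
Total bases = 20 * 70 = 1400.

1400


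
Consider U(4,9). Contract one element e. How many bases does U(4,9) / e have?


Contracting e from U(4,9) gives U(3,8).
Bases of U(3,8) = C(8,3) = 8! / (3! * 5!) = 56.

56


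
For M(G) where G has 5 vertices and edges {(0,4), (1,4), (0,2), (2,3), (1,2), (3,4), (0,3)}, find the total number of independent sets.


An independent set in a graphic matroid is an acyclic edge subset.
G has 5 vertices and 7 edges.
Enumerate all 2^7 = 128 subsets, checking for acyclicity.
Total independent sets = 86.

86


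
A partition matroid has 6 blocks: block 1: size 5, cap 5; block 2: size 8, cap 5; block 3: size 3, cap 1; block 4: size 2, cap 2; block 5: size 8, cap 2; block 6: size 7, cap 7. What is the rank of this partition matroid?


Rank of a partition matroid = sum of min(|Si|, ci) for each block.
= min(5,5) + min(8,5) + min(3,1) + min(2,2) + min(8,2) + min(7,7)
= 5 + 5 + 1 + 2 + 2 + 7
= 22.

22


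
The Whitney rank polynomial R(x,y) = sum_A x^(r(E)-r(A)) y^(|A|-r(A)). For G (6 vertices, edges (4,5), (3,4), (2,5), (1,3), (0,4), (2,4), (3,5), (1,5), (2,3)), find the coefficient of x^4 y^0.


R(x,y) = sum over A in 2^E of x^(r(E)-r(A)) * y^(|A|-r(A)).
G has 6 vertices, 9 edges. r(E) = 5.
Enumerate all 2^9 = 512 subsets.
Count subsets with r(E)-r(A)=4 and |A|-r(A)=0: 9.

9


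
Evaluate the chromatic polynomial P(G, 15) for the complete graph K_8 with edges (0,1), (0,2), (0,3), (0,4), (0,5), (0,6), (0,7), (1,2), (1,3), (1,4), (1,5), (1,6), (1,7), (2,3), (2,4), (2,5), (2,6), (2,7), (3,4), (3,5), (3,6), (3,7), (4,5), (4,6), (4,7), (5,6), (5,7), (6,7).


P(K_8, k) = k(k-1)(k-2)...(k-7).
P(15) = (15) * (14) * (13) * (12) * (11) * (10) * (9) * (8) = 259459200.

259459200


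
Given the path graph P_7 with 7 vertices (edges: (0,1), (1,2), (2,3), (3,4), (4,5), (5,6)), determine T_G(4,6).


A path on 7 vertices is a tree with 6 edges.
T(x,y) = x^(6) for any tree.
T(4,6) = 4^6 = 4096.

4096


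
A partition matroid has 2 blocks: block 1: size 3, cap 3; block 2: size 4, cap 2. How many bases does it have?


A basis picks exactly ci elements from block i.
Number of bases = product of C(|Si|, ci).
= C(3,3) * C(4,2)
= 1 * 6
= 6.

6


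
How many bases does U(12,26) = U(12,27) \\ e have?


Deleting e from U(12,27) gives U(12,26) since n > r.
Bases of U(12,26) = C(26,12) = 9657700.

9657700


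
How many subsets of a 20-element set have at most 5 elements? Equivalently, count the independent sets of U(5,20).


Independent sets of U(5,20) are all subsets of size <= 5.
Count = (20 choose 0) + (20 choose 1) + (20 choose 2) + (20 choose 3) + (20 choose 4) + (20 choose 5)
     = 1 + 20 + 190 + 1140 + 4845 + 15504
     = 21700.

21700


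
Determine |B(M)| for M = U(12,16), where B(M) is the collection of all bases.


Bases of U(12,16) are all 12-element subsets of the 16-element ground set.
Number of bases = C(16,12).
(16 choose 12) = 1820.

1820


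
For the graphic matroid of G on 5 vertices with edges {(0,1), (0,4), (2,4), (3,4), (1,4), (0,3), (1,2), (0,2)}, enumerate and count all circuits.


A circuit in a graphic matroid = edge set of a simple cycle.
G has 5 vertices and 8 edges.
Enumerating all minimal edge subsets forming cycles...
Total circuits found: 12.

12


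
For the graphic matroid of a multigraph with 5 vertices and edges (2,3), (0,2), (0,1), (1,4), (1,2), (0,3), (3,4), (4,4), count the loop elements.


In a graphic matroid, a loop is a self-loop edge (u,u) with rank 0.
Examining all 8 edges for self-loops...
Self-loops found: (4,4)
Number of loops = 1.

1


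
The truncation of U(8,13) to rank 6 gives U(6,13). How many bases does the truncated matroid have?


Truncating U(8,13) to rank 6 gives U(6,13).
Bases of U(6,13) are all 6-element subsets of 13 elements.
Number of bases = C(13,6) = 1716.

1716


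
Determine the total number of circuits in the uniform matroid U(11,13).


In U(11,13), circuits are the (12)-element subsets.
Any set of 12 elements is dependent, and removing any one element gives
an independent set of size 11, so it is a minimal dependent set.
Number of circuits = C(13,12) = 13! / (12! * 1!) = 13.

13


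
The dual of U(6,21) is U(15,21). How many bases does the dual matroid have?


The dual of U(r,n) is U(n-r, n) = U(15,21).
Bases of U(15,21) are all (15)-element subsets.
|B(M*)| = (21 choose 15) = 54264.

54264


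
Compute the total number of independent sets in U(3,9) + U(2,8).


For a direct sum, |I(M1+M2)| = |I(M1)| * |I(M2)|.
|I(U(3,9))| = sum C(9,k) for k=0..3 = 130.
|I(U(2,8))| = sum C(8,k) for k=0..2 = 37.
Total = 130 * 37 = 4810.

4810


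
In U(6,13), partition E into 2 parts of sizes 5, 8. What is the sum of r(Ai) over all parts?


r(Ai) = min(|Ai|, 6) for each part.
Sum = min(5,6) + min(8,6)
    = 5 + 6
    = 11.

11


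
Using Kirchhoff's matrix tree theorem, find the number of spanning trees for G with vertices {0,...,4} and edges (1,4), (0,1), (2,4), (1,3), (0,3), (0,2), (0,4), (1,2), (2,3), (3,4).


By Kirchhoff's matrix tree theorem, the number of spanning trees equals
the determinant of any cofactor of the Laplacian matrix L.
G has 5 vertices and 10 edges.
Computing the (4 x 4) cofactor determinant gives 125.

125


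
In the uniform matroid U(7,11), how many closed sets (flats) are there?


Flats of U(7,11): every subset of size < 7 is a flat, plus E itself.
Count = (11 choose 0) + (11 choose 1) + (11 choose 2) + (11 choose 3) + (11 choose 4) + (11 choose 5) + (11 choose 6) + 1
     = 1 + 11 + 55 + 165 + 330 + 462 + 462 + 1
     = 1487.

1487


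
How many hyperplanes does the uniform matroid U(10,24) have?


Hyperplanes of U(10,24) are flats of rank 9.
In a uniform matroid, these are exactly the (9)-element subsets.
Count = C(24,9) = 24! / (9! * 15!) = 1307504.

1307504


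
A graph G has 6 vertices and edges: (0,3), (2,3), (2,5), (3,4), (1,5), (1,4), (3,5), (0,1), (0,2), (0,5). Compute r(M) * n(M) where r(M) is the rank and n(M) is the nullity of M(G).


r(M) = |V| - c = 6 - 1 = 5.
nullity = |E| - r(M) = 10 - 5 = 5.
Product = 5 * 5 = 25.

25


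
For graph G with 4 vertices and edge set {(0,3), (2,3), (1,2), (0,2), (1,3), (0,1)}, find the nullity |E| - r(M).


Cycle rank (nullity) = |E| - r(M) = |E| - (|V| - c).
|E| = 6, |V| = 4, c = 1.
Nullity = 6 - (4 - 1) = 6 - 3 = 3.

3


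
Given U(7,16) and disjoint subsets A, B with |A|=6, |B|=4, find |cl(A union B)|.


|A union B| = 6 + 4 = 10 (disjoint).
In U(7,16), cl(S) = S if |S| < 7, else cl(S) = E.
Since 10 >= 7, cl(A union B) = E.
|cl(A union B)| = 16.

16


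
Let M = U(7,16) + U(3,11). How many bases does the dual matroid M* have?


(M1+M2)* = M1* + M2*.
M1* = U(9,16), bases: C(16,9) = 11440.
M2* = U(8,11), bases: C(11,8) = 165.
|B(M*)| = 11440 * 165 = 1887600.

1887600


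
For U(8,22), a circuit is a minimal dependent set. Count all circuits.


In U(8,22), circuits are the (9)-element subsets.
Any set of 9 elements is dependent, and removing any one element gives
an independent set of size 8, so it is a minimal dependent set.
Number of circuits = (22 choose 9) = 497420.

497420


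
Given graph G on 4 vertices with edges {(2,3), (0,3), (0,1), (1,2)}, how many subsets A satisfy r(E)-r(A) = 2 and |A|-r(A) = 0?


R(x,y) = sum over A in 2^E of x^(r(E)-r(A)) * y^(|A|-r(A)).
G has 4 vertices, 4 edges. r(E) = 3.
Enumerate all 2^4 = 16 subsets.
Count subsets with r(E)-r(A)=2 and |A|-r(A)=0: 4.

4


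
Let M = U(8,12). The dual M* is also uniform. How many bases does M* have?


The dual of U(r,n) is U(n-r, n) = U(4,12).
Bases of U(4,12) are all (4)-element subsets.
|B(M*)| = C(12,4) = (12 * 11 * 10 * 9) / (1 * 2 * 3 * 4) = 495.

495


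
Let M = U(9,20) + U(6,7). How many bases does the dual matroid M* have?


(M1+M2)* = M1* + M2*.
M1* = U(11,20), bases: C(20,11) = 167960.
M2* = U(1,7), bases: C(7,1) = 7.
|B(M*)| = 167960 * 7 = 1175720.

1175720


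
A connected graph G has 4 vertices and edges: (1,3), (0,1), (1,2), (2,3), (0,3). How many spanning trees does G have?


By Kirchhoff's matrix tree theorem, the number of spanning trees equals
the determinant of any cofactor of the Laplacian matrix L.
G has 4 vertices and 5 edges.
Computing the (3 x 3) cofactor determinant gives 8.

8


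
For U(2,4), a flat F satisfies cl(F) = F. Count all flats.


Flats of U(2,4): every subset of size < 2 is a flat, plus E itself.
Count = (4 choose 0) + (4 choose 1) + 1
     = 1 + 4 + 1
     = 6.

6


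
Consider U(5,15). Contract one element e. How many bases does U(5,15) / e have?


Contracting e from U(5,15) gives U(4,14).
Bases of U(4,14) = C(14,4) = (14 * 13 * 12 * 11) / (1 * 2 * 3 * 4) = 1001.

1001


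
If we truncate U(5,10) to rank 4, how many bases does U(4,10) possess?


Truncating U(5,10) to rank 4 gives U(4,10).
Bases of U(4,10) are all 4-element subsets of 10 elements.
Number of bases = C(10,4) = 10! / (4! * 6!) = 210.

210


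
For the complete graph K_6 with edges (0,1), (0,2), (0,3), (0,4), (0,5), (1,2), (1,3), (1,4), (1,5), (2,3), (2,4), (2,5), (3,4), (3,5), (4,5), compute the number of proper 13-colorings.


P(K_6, k) = k(k-1)(k-2)...(k-5).
P(13) = (13) * (12) * (11) * (10) * (9) * (8) = 1235520.

1235520


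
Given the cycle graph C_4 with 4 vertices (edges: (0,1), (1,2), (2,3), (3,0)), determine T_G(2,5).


T(C_4; x,y) = x + x^2 + ... + x^(3) + y.
T(2,5) = 2^1 + 2^2 + 2^3 + 5
= 2 + 4 + 8 + 5
= 19.

19


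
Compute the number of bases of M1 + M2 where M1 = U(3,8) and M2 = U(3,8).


Bases of a direct sum M1 + M2: |B| = |B(M1)| * |B(M2)|.
|B(U(3,8))| = C(8,3) = 56.
|B(U(3,8))| = C(8,3) = 56.
Total bases = 56 * 56 = 3136.

3136


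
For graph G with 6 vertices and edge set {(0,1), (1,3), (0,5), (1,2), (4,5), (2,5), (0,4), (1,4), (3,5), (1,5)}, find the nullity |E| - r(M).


Cycle rank (nullity) = |E| - r(M) = |E| - (|V| - c).
|E| = 10, |V| = 6, c = 1.
Nullity = 10 - (6 - 1) = 10 - 5 = 5.

5


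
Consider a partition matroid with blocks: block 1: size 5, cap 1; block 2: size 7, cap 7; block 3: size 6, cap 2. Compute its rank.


Rank of a partition matroid = sum of min(|Si|, ci) for each block.
= min(5,1) + min(7,7) + min(6,2)
= 1 + 7 + 2
= 10.

10


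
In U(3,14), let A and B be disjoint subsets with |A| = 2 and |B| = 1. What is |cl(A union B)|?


|A union B| = 2 + 1 = 3 (disjoint).
In U(3,14), cl(S) = S if |S| < 3, else cl(S) = E.
Since 3 >= 3, cl(A union B) = E.
|cl(A union B)| = 14.

14


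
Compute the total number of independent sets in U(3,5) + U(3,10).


For a direct sum, |I(M1+M2)| = |I(M1)| * |I(M2)|.
|I(U(3,5))| = sum C(5,k) for k=0..3 = 26.
|I(U(3,10))| = sum C(10,k) for k=0..3 = 176.
Total = 26 * 176 = 4576.

4576


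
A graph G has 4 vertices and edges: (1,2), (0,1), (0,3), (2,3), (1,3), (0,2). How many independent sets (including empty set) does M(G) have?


An independent set in a graphic matroid is an acyclic edge subset.
G has 4 vertices and 6 edges.
Enumerate all 2^6 = 64 subsets, checking for acyclicity.
Total independent sets = 38.

38


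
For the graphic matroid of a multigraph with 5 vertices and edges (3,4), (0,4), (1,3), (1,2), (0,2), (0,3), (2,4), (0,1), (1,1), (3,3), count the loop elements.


In a graphic matroid, a loop is a self-loop edge (u,u) with rank 0.
Examining all 10 edges for self-loops...
Self-loops found: (1,1), (3,3)
Number of loops = 2.

2


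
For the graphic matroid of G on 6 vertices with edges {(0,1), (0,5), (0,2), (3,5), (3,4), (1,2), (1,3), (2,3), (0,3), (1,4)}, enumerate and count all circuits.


A circuit in a graphic matroid = edge set of a simple cycle.
G has 6 vertices and 10 edges.
Enumerating all minimal edge subsets forming cycles...
Total circuits found: 19.

19


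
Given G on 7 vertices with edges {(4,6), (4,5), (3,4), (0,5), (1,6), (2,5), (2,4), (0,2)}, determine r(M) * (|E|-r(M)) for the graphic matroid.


r(M) = |V| - c = 7 - 1 = 6.
nullity = |E| - r(M) = 8 - 6 = 2.
Product = 6 * 2 = 12.

12


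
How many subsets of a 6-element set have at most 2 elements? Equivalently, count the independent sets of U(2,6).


Independent sets of U(2,6) are all subsets of size <= 2.
Count = (6 choose 0) + (6 choose 1) + (6 choose 2)
     = 1 + 6 + 15
     = 22.

22


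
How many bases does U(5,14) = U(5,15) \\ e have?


Deleting e from U(5,15) gives U(5,14) since n > r.
Bases of U(5,14) = C(14,5) = 2002.

2002


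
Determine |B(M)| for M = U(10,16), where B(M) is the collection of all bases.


Bases of U(10,16) are all 10-element subsets of the 16-element ground set.
Number of bases = C(16,10).
(16 choose 10) = 8008.

8008


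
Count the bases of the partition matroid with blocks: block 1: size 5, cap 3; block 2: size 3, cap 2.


A basis picks exactly ci elements from block i.
Number of bases = product of C(|Si|, ci).
= C(5,3) * C(3,2)
= 10 * 3
= 30.

30


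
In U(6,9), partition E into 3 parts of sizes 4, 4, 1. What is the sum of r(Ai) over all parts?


r(Ai) = min(|Ai|, 6) for each part.
Sum = min(4,6) + min(4,6) + min(1,6)
    = 4 + 4 + 1
    = 9.

9


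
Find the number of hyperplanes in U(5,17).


Hyperplanes of U(5,17) are flats of rank 4.
In a uniform matroid, these are exactly the (4)-element subsets.
Count = C(17,4) = 17! / (4! * 13!) = 2380.

2380


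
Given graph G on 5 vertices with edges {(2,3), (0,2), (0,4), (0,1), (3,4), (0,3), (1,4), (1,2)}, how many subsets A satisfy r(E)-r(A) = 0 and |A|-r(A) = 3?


R(x,y) = sum over A in 2^E of x^(r(E)-r(A)) * y^(|A|-r(A)).
G has 5 vertices, 8 edges. r(E) = 4.
Enumerate all 2^8 = 256 subsets.
Count subsets with r(E)-r(A)=0 and |A|-r(A)=3: 8.

8


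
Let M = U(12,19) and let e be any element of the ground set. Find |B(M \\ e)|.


Deleting e from U(12,19) gives U(12,18) since n > r.
Bases of U(12,18) = C(18,12) = 18564.

18564


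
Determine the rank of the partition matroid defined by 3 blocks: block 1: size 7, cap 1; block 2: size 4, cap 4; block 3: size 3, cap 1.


Rank of a partition matroid = sum of min(|Si|, ci) for each block.
= min(7,1) + min(4,4) + min(3,1)
= 1 + 4 + 1
= 6.

6


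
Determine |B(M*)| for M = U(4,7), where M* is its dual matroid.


The dual of U(r,n) is U(n-r, n) = U(3,7).
Bases of U(3,7) are all (3)-element subsets.
|B(M*)| = C(7,3) = 7! / (3! * 4!) = 35.

35


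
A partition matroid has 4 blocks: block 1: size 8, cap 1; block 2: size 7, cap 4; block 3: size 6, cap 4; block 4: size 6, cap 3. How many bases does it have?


A basis picks exactly ci elements from block i.
Number of bases = product of C(|Si|, ci).
= C(8,1) * C(7,4) * C(6,4) * C(6,3)
= 8 * 35 * 15 * 20
= 84000.

84000


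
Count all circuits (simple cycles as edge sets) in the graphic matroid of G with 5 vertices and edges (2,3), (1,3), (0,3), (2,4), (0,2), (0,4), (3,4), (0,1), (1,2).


A circuit in a graphic matroid = edge set of a simple cycle.
G has 5 vertices and 9 edges.
Enumerating all minimal edge subsets forming cycles...
Total circuits found: 22.

22


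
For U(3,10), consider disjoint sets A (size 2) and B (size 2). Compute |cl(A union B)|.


|A union B| = 2 + 2 = 4 (disjoint).
In U(3,10), cl(S) = S if |S| < 3, else cl(S) = E.
Since 4 >= 3, cl(A union B) = E.
|cl(A union B)| = 10.

10


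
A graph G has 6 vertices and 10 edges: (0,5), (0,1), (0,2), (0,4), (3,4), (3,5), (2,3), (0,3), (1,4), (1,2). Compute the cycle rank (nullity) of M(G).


Cycle rank (nullity) = |E| - r(M) = |E| - (|V| - c).
|E| = 10, |V| = 6, c = 1.
Nullity = 10 - (6 - 1) = 10 - 5 = 5.

5


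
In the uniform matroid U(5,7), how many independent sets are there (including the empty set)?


Independent sets of U(5,7) are all subsets of size <= 5.
Count = C(7,0) + C(7,1) + C(7,2) + C(7,3) + C(7,4) + C(7,5)
     = 1 + 7 + 21 + 35 + 35 + 21
     = 120.

120


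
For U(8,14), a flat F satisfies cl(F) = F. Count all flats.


Flats of U(8,14): every subset of size < 8 is a flat, plus E itself.
Count = C(14,0) + C(14,1) + C(14,2) + C(14,3) + C(14,4) + C(14,5) + C(14,6) + C(14,7) + 1
     = 1 + 14 + 91 + 364 + 1001 + 2002 + 3003 + 3432 + 1
     = 9909.

9909


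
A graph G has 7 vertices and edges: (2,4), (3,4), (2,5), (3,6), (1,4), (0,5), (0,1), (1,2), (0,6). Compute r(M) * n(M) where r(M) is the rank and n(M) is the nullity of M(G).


r(M) = |V| - c = 7 - 1 = 6.
nullity = |E| - r(M) = 9 - 6 = 3.
Product = 6 * 3 = 18.

18


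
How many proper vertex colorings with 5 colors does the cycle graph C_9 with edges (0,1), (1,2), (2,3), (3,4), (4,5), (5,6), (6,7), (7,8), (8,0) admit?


P(C_9, k) = (k-1)^9 + (-1)^9*(k-1).
P(5) = (4)^9 - 4
= 262144 - 4 = 262140.

262140


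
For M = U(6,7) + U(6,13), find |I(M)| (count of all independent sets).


For a direct sum, |I(M1+M2)| = |I(M1)| * |I(M2)|.
|I(U(6,7))| = sum C(7,k) for k=0..6 = 127.
|I(U(6,13))| = sum C(13,k) for k=0..6 = 4096.
Total = 127 * 4096 = 520192.

520192


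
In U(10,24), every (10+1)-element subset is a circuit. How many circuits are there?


In U(10,24), circuits are the (11)-element subsets.
Any set of 11 elements is dependent, and removing any one element gives
an independent set of size 10, so it is a minimal dependent set.
Number of circuits = (24 choose 11) = 2496144.

2496144


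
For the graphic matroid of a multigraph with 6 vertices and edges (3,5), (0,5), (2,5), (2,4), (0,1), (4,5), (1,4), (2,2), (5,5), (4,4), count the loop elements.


In a graphic matroid, a loop is a self-loop edge (u,u) with rank 0.
Examining all 10 edges for self-loops...
Self-loops found: (2,2), (5,5), (4,4)
Number of loops = 3.

3


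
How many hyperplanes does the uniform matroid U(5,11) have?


Hyperplanes of U(5,11) are flats of rank 4.
In a uniform matroid, these are exactly the (4)-element subsets.
Count = C(11,4) = 11! / (4! * 7!) = 330.

330


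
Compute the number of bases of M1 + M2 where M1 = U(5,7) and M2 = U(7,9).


Bases of a direct sum M1 + M2: |B| = |B(M1)| * |B(M2)|.
|B(U(5,7))| = C(7,5) = 21.
|B(U(7,9))| = C(9,7) = 36.
Total bases = 21 * 36 = 756.

756


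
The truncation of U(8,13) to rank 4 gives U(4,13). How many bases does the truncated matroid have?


Truncating U(8,13) to rank 4 gives U(4,13).
Bases of U(4,13) are all 4-element subsets of 13 elements.
Number of bases = (13 choose 4) = 715.

715


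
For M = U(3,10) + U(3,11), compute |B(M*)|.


(M1+M2)* = M1* + M2*.
M1* = U(7,10), bases: C(10,7) = 120.
M2* = U(8,11), bases: C(11,8) = 165.
|B(M*)| = 120 * 165 = 19800.

19800


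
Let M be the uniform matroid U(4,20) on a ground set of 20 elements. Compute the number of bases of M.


Bases of U(4,20) are all 4-element subsets of the 20-element ground set.
Number of bases = C(20,4).
C(20,4) = (20 * 19 * 18 * 17) / (1 * 2 * 3 * 4) = 4845.

4845


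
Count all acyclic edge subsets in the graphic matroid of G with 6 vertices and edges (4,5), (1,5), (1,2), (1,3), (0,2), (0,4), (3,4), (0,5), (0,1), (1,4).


An independent set in a graphic matroid is an acyclic edge subset.
G has 6 vertices and 10 edges.
Enumerate all 2^10 = 1024 subsets, checking for acyclicity.
Total independent sets = 430.

430


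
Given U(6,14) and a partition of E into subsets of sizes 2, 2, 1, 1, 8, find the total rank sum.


r(Ai) = min(|Ai|, 6) for each part.
Sum = min(2,6) + min(2,6) + min(1,6) + min(1,6) + min(8,6)
    = 2 + 2 + 1 + 1 + 6
    = 12.

12


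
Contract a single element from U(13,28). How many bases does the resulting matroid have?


Contracting e from U(13,28) gives U(12,27).
Bases of U(12,27) = C(27,12) = 17383860.

17383860


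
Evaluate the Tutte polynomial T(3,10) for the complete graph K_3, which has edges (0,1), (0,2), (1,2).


T(K_3; x,y) = x^2 + x + y.
T(3,10) = 9 + 3 + 10 = 22.

22


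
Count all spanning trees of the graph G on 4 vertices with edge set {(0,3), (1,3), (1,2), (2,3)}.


By Kirchhoff's matrix tree theorem, the number of spanning trees equals
the determinant of any cofactor of the Laplacian matrix L.
G has 4 vertices and 4 edges.
Computing the (3 x 3) cofactor determinant gives 3.

3


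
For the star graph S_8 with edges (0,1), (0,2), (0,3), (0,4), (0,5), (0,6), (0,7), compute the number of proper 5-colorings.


P(tree, k) = k * (k-1)^(7) for any tree on 8 vertices.
P(5) = 5 * 4^7 = 5 * 16384 = 81920.

81920


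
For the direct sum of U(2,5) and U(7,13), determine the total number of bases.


Bases of a direct sum M1 + M2: |B| = |B(M1)| * |B(M2)|.
|B(U(2,5))| = C(5,2) = 10.
|B(U(7,13))| = C(13,7) = 1716.
Total bases = 10 * 1716 = 17160.

17160


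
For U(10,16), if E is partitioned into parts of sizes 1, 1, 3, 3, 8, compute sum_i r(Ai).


r(Ai) = min(|Ai|, 10) for each part.
Sum = min(1,10) + min(1,10) + min(3,10) + min(3,10) + min(8,10)
    = 1 + 1 + 3 + 3 + 8
    = 16.

16


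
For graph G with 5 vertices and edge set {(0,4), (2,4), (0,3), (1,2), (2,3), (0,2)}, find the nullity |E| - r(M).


Cycle rank (nullity) = |E| - r(M) = |E| - (|V| - c).
|E| = 6, |V| = 5, c = 1.
Nullity = 6 - (5 - 1) = 6 - 4 = 2.

2


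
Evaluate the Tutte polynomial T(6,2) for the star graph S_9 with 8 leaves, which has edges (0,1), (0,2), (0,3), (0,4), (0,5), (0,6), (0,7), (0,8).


A star on 9 vertices is a tree with 8 edges.
T(x,y) = x^(8) for any tree.
T(6,2) = 6^8 = 1679616.

1679616


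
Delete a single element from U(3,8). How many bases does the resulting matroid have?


Deleting e from U(3,8) gives U(3,7) since n > r.
Bases of U(3,7) = C(7,3) = (7 * 6 * 5) / (1 * 2 * 3) = 35.

35


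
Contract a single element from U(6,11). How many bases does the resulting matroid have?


Contracting e from U(6,11) gives U(5,10).
Bases of U(5,10) = (10 choose 5) = 252.

252


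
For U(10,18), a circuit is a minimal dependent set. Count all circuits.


In U(10,18), circuits are the (11)-element subsets.
Any set of 11 elements is dependent, and removing any one element gives
an independent set of size 10, so it is a minimal dependent set.
Number of circuits = C(18,11) = 18! / (11! * 7!) = 31824.

31824


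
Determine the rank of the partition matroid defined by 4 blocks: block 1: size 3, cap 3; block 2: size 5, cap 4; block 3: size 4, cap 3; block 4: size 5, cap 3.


Rank of a partition matroid = sum of min(|Si|, ci) for each block.
= min(3,3) + min(5,4) + min(4,3) + min(5,3)
= 3 + 4 + 3 + 3
= 13.

13


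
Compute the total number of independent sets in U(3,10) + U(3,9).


For a direct sum, |I(M1+M2)| = |I(M1)| * |I(M2)|.
|I(U(3,10))| = sum C(10,k) for k=0..3 = 176.
|I(U(3,9))| = sum C(9,k) for k=0..3 = 130.
Total = 176 * 130 = 22880.

22880


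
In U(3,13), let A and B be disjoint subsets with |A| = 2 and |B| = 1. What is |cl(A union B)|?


|A union B| = 2 + 1 = 3 (disjoint).
In U(3,13), cl(S) = S if |S| < 3, else cl(S) = E.
Since 3 >= 3, cl(A union B) = E.
|cl(A union B)| = 13.

13


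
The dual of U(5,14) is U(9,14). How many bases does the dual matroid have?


The dual of U(r,n) is U(n-r, n) = U(9,14).
Bases of U(9,14) are all (9)-element subsets.
|B(M*)| = C(14,9) = 14! / (9! * 5!) = 2002.

2002


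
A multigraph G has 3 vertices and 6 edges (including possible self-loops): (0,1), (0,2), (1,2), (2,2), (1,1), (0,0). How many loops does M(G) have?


In a graphic matroid, a loop is a self-loop edge (u,u) with rank 0.
Examining all 6 edges for self-loops...
Self-loops found: (2,2), (1,1), (0,0)
Number of loops = 3.

3


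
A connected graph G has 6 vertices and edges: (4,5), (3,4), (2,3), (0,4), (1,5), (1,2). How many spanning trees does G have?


By Kirchhoff's matrix tree theorem, the number of spanning trees equals
the determinant of any cofactor of the Laplacian matrix L.
G has 6 vertices and 6 edges.
Computing the (5 x 5) cofactor determinant gives 5.

5


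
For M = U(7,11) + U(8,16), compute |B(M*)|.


(M1+M2)* = M1* + M2*.
M1* = U(4,11), bases: C(11,4) = 330.
M2* = U(8,16), bases: C(16,8) = 12870.
|B(M*)| = 330 * 12870 = 4247100.

4247100


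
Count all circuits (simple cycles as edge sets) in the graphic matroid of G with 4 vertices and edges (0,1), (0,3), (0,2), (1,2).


A circuit in a graphic matroid = edge set of a simple cycle.
G has 4 vertices and 4 edges.
Enumerating all minimal edge subsets forming cycles...
Total circuits found: 1.

1


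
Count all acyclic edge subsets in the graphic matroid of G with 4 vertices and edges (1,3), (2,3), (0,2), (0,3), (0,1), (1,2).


An independent set in a graphic matroid is an acyclic edge subset.
G has 4 vertices and 6 edges.
Enumerate all 2^6 = 64 subsets, checking for acyclicity.
Total independent sets = 38.

38


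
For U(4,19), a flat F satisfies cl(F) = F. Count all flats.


Flats of U(4,19): every subset of size < 4 is a flat, plus E itself.
Count = C(19,0) + C(19,1) + C(19,2) + C(19,3) + 1
     = 1 + 19 + 171 + 969 + 1
     = 1161.

1161


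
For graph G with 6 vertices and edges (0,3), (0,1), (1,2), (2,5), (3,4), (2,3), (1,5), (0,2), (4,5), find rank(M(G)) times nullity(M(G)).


r(M) = |V| - c = 6 - 1 = 5.
nullity = |E| - r(M) = 9 - 5 = 4.
Product = 5 * 4 = 20.

20


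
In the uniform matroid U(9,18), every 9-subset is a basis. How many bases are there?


Bases of U(9,18) are all 9-element subsets of the 18-element ground set.
Number of bases = C(18,9).
C(18,9) = 48620.

48620


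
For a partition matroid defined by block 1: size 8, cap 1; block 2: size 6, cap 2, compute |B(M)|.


A basis picks exactly ci elements from block i.
Number of bases = product of C(|Si|, ci).
= C(8,1) * C(6,2)
= 8 * 15
= 120.

120


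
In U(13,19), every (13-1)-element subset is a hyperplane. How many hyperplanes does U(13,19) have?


Hyperplanes of U(13,19) are flats of rank 12.
In a uniform matroid, these are exactly the (12)-element subsets.
Count = C(19,12) = 19! / (12! * 7!) = 50388.

50388


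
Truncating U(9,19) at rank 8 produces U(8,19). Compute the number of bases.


Truncating U(9,19) to rank 8 gives U(8,19).
Bases of U(8,19) are all 8-element subsets of 19 elements.
Number of bases = C(19,8) = 75582.

75582


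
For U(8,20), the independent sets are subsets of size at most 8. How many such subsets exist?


Independent sets of U(8,20) are all subsets of size <= 8.
Count = (20 choose 0) + (20 choose 1) + (20 choose 2) + (20 choose 3) + (20 choose 4) + (20 choose 5) + (20 choose 6) + (20 choose 7) + (20 choose 8)
     = 1 + 20 + 190 + 1140 + 4845 + 15504 + 38760 + 77520 + 125970
     = 263950.

263950


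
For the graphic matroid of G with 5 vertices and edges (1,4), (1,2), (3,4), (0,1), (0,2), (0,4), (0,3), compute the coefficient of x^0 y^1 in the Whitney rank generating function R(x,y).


R(x,y) = sum over A in 2^E of x^(r(E)-r(A)) * y^(|A|-r(A)).
G has 5 vertices, 7 edges. r(E) = 4.
Enumerate all 2^7 = 128 subsets.
Count subsets with r(E)-r(A)=0 and |A|-r(A)=1: 19.

19


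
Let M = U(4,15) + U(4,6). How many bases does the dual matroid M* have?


(M1+M2)* = M1* + M2*.
M1* = U(11,15), bases: C(15,11) = 1365.
M2* = U(2,6), bases: C(6,2) = 15.
|B(M*)| = 1365 * 15 = 20475.

20475


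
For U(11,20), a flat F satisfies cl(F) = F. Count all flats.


Flats of U(11,20): every subset of size < 11 is a flat, plus E itself.
Count = C(20,0) + C(20,1) + C(20,2) + C(20,3) + C(20,4) + C(20,5) + C(20,6) + C(20,7) + C(20,8) + C(20,9) + C(20,10) + 1
     = 1 + 20 + 190 + 1140 + 4845 + 15504 + 38760 + 77520 + 125970 + 167960 + 184756 + 1
     = 616667.

616667


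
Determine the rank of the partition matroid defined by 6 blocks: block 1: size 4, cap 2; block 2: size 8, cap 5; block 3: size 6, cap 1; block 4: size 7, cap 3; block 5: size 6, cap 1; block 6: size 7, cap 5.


Rank of a partition matroid = sum of min(|Si|, ci) for each block.
= min(4,2) + min(8,5) + min(6,1) + min(7,3) + min(6,1) + min(7,5)
= 2 + 5 + 1 + 3 + 1 + 5
= 17.

17


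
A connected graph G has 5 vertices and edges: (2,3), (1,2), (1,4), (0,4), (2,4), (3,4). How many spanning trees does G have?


By Kirchhoff's matrix tree theorem, the number of spanning trees equals
the determinant of any cofactor of the Laplacian matrix L.
G has 5 vertices and 6 edges.
Computing the (4 x 4) cofactor determinant gives 8.

8


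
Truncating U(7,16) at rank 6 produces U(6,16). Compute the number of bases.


Truncating U(7,16) to rank 6 gives U(6,16).
Bases of U(6,16) are all 6-element subsets of 16 elements.
Number of bases = C(16,6) = 16! / (6! * 10!) = 8008.

8008


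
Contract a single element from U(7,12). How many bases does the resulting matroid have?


Contracting e from U(7,12) gives U(6,11).
Bases of U(6,11) = (11 choose 6) = 462.

462


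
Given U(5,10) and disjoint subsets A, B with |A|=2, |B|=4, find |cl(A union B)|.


|A union B| = 2 + 4 = 6 (disjoint).
In U(5,10), cl(S) = S if |S| < 5, else cl(S) = E.
Since 6 >= 5, cl(A union B) = E.
|cl(A union B)| = 10.

10


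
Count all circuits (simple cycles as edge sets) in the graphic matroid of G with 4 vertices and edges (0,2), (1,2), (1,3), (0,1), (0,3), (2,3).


A circuit in a graphic matroid = edge set of a simple cycle.
G has 4 vertices and 6 edges.
Enumerating all minimal edge subsets forming cycles...
Total circuits found: 7.

7


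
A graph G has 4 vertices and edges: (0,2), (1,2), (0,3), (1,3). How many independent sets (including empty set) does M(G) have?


An independent set in a graphic matroid is an acyclic edge subset.
G has 4 vertices and 4 edges.
Enumerate all 2^4 = 16 subsets, checking for acyclicity.
Total independent sets = 15.

15


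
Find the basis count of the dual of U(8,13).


The dual of U(r,n) is U(n-r, n) = U(5,13).
Bases of U(5,13) are all (5)-element subsets.
|B(M*)| = C(13,5) = 13! / (5! * 8!) = 1287.

1287


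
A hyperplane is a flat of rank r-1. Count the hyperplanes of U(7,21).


Hyperplanes of U(7,21) are flats of rank 6.
In a uniform matroid, these are exactly the (6)-element subsets.
Count = C(21,6) = 54264.

54264


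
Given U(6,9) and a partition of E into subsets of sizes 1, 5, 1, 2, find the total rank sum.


r(Ai) = min(|Ai|, 6) for each part.
Sum = min(1,6) + min(5,6) + min(1,6) + min(2,6)
    = 1 + 5 + 1 + 2
    = 9.

9


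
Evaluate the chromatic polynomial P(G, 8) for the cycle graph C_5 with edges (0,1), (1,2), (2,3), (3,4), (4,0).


P(C_5, k) = (k-1)^5 + (-1)^5*(k-1).
P(8) = (7)^5 - 7
= 16807 - 7 = 16800.

16800


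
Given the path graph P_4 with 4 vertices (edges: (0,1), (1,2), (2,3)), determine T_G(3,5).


A path on 4 vertices is a tree with 3 edges.
T(x,y) = x^(3) for any tree.
T(3,5) = 3^3 = 27.

27


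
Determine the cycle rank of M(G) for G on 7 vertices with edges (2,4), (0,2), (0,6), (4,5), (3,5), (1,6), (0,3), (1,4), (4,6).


Cycle rank (nullity) = |E| - r(M) = |E| - (|V| - c).
|E| = 9, |V| = 7, c = 1.
Nullity = 9 - (7 - 1) = 9 - 6 = 3.

3


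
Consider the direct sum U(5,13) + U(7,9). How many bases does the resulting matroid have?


Bases of a direct sum M1 + M2: |B| = |B(M1)| * |B(M2)|.
|B(U(5,13))| = C(13,5) = 1287.
|B(U(7,9))| = C(9,7) = 36.
Total bases = 1287 * 36 = 46332.

46332


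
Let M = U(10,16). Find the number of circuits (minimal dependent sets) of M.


In U(10,16), circuits are the (11)-element subsets.
Any set of 11 elements is dependent, and removing any one element gives
an independent set of size 10, so it is a minimal dependent set.
Number of circuits = (16 choose 11) = 4368.

4368


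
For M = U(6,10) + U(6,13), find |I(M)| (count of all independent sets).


For a direct sum, |I(M1+M2)| = |I(M1)| * |I(M2)|.
|I(U(6,10))| = sum C(10,k) for k=0..6 = 848.
|I(U(6,13))| = sum C(13,k) for k=0..6 = 4096.
Total = 848 * 4096 = 3473408.

3473408


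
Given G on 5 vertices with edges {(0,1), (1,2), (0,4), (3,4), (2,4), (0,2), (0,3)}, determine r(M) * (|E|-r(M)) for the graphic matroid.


r(M) = |V| - c = 5 - 1 = 4.
nullity = |E| - r(M) = 7 - 4 = 3.
Product = 4 * 3 = 12.

12


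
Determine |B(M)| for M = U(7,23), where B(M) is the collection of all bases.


Bases of U(7,23) are all 7-element subsets of the 23-element ground set.
Number of bases = C(23,7).
C(23,7) = 23! / (7! * 16!) = 245157.

245157


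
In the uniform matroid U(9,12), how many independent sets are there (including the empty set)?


Independent sets of U(9,12) are all subsets of size <= 9.
Count = (12 choose 0) + (12 choose 1) + (12 choose 2) + (12 choose 3) + (12 choose 4) + (12 choose 5) + (12 choose 6) + (12 choose 7) + (12 choose 8) + (12 choose 9)
     = 1 + 12 + 66 + 220 + 495 + 792 + 924 + 792 + 495 + 220
     = 4017.

4017


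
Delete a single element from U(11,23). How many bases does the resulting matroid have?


Deleting e from U(11,23) gives U(11,22) since n > r.
Bases of U(11,22) = C(22,11) = 705432.

705432


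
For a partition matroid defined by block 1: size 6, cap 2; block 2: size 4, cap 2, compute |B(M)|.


A basis picks exactly ci elements from block i.
Number of bases = product of C(|Si|, ci).
= C(6,2) * C(4,2)
= 15 * 6
= 90.

90


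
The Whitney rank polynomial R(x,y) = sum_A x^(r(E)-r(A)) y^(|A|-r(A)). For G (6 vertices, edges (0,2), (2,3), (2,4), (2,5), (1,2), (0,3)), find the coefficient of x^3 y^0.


R(x,y) = sum over A in 2^E of x^(r(E)-r(A)) * y^(|A|-r(A)).
G has 6 vertices, 6 edges. r(E) = 5.
Enumerate all 2^6 = 64 subsets.
Count subsets with r(E)-r(A)=3 and |A|-r(A)=0: 15.

15


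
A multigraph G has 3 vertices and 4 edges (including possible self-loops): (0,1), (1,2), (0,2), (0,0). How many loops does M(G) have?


In a graphic matroid, a loop is a self-loop edge (u,u) with rank 0.
Examining all 4 edges for self-loops...
Self-loops found: (0,0)
Number of loops = 1.

1


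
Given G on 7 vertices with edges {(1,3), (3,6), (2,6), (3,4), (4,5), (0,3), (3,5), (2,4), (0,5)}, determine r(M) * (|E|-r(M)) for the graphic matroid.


r(M) = |V| - c = 7 - 1 = 6.
nullity = |E| - r(M) = 9 - 6 = 3.
Product = 6 * 3 = 18.

18


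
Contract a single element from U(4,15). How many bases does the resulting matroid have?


Contracting e from U(4,15) gives U(3,14).
Bases of U(3,14) = (14 choose 3) = 364.

364


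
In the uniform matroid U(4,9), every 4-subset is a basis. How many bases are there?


Bases of U(4,9) are all 4-element subsets of the 9-element ground set.
Number of bases = C(9,4).
(9 choose 4) = 126.

126


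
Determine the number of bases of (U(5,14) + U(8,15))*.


(M1+M2)* = M1* + M2*.
M1* = U(9,14), bases: C(14,9) = 2002.
M2* = U(7,15), bases: C(15,7) = 6435.
|B(M*)| = 2002 * 6435 = 12882870.

12882870


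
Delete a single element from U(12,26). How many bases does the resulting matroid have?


Deleting e from U(12,26) gives U(12,25) since n > r.
Bases of U(12,25) = C(25,12) = 5200300.

5200300


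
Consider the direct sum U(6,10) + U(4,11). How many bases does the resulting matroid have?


Bases of a direct sum M1 + M2: |B| = |B(M1)| * |B(M2)|.
|B(U(6,10))| = C(10,6) = 210.
|B(U(4,11))| = C(11,4) = 330.
Total bases = 210 * 330 = 69300.

69300


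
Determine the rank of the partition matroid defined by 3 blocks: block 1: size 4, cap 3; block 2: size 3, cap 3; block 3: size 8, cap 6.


Rank of a partition matroid = sum of min(|Si|, ci) for each block.
= min(4,3) + min(3,3) + min(8,6)
= 3 + 3 + 6
= 12.

12


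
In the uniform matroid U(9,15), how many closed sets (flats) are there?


Flats of U(9,15): every subset of size < 9 is a flat, plus E itself.
Count = C(15,0) + C(15,1) + C(15,2) + C(15,3) + C(15,4) + C(15,5) + C(15,6) + C(15,7) + C(15,8) + 1
     = 1 + 15 + 105 + 455 + 1365 + 3003 + 5005 + 6435 + 6435 + 1
     = 22820.

22820


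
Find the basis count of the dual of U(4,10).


The dual of U(r,n) is U(n-r, n) = U(6,10).
Bases of U(6,10) are all (6)-element subsets.
|B(M*)| = C(10,6) = 10! / (6! * 4!) = 210.

210
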